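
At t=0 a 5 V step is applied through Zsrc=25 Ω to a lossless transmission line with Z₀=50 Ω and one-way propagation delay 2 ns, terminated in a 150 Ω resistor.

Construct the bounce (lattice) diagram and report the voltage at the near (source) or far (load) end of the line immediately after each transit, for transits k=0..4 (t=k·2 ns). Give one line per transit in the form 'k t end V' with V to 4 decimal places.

Γ_L=0.500000, Γ_S=-0.333333; launch V₁=5·50/75=3.333333
k=0 src: V=3.3333
k=1 load: inc=3.333333, refl=3.333333·0.500000=1.6667; V=0.000000+3.333333+1.666667=5.0000
k=2 src: inc=1.666667, refl=1.666667·-0.333333=-0.5556; V=3.333333+1.666667+-0.555556=4.4444
k=3 load: inc=-0.555556, refl=-0.555556·0.500000=-0.2778; V=5.000000+-0.555556+-0.277778=4.1667
k=4 src: inc=-0.277778, refl=-0.277778·-0.333333=0.0926; V=4.444444+-0.277778+0.092593=4.2593

0 0 source 3.3333
1 2 load 5.0000
2 4 source 4.4444
3 6 load 4.1667
4 8 source 4.2593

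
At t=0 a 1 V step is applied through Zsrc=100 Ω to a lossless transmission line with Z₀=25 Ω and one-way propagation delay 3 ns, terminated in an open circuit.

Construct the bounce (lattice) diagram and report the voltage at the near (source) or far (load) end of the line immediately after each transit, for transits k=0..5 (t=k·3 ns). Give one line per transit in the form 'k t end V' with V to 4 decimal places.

0 0 source 0.2000
1 3 load 0.4000
2 6 source 0.5200
3 9 load 0.6400
4 12 source 0.7120
5 15 load 0.7840

Γ_L=1.000000, Γ_S=0.600000; launch V₁=1·25/125=0.200000
k=0 src: V=0.2000
k=1 load: inc=0.200000, refl=0.200000·1.000000=0.2000; V=0.000000+0.200000+0.200000=0.4000
k=2 src: inc=0.200000, refl=0.200000·0.600000=0.1200; V=0.200000+0.200000+0.120000=0.5200
k=3 load: inc=0.120000, refl=0.120000·1.000000=0.1200; V=0.400000+0.120000+0.120000=0.6400
k=4 src: inc=0.120000, refl=0.120000·0.600000=0.0720; V=0.520000+0.120000+0.072000=0.7120
k=5 load: inc=0.072000, refl=0.072000·1.000000=0.0720; V=0.640000+0.072000+0.072000=0.7840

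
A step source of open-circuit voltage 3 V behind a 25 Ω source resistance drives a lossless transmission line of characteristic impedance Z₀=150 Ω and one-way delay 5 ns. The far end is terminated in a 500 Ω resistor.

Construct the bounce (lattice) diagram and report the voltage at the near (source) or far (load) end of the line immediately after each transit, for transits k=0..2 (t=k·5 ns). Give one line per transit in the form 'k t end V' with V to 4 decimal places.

Γ_L=0.538462, Γ_S=-0.714286; launch V₁=3·150/175=2.571429
k=0 src: V=2.5714
k=1 load: inc=2.571429, refl=2.571429·0.538462=1.3846; V=0.000000+2.571429+1.384615=3.9560
k=2 src: inc=1.384615, refl=1.384615·-0.714286=-0.9890; V=2.571429+1.384615+-0.989011=2.9670

0 0 source 2.5714
1 5 load 3.9560
2 10 source 2.9670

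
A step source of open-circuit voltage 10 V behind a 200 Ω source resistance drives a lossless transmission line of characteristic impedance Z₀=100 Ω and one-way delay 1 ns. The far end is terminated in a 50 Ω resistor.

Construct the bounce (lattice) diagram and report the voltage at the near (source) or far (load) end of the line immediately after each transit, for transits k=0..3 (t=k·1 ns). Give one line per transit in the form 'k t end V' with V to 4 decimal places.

Γ_L=-0.333333, Γ_S=0.333333; launch V₁=10·100/300=3.333333
k=0 src: V=3.3333
k=1 load: inc=3.333333, refl=3.333333·-0.333333=-1.1111; V=0.000000+3.333333+-1.111111=2.2222
k=2 src: inc=-1.111111, refl=-1.111111·0.333333=-0.3704; V=3.333333+-1.111111+-0.370370=1.8519
k=3 load: inc=-0.370370, refl=-0.370370·-0.333333=0.1235; V=2.222222+-0.370370+0.123457=1.9753

0 0 source 3.3333
1 1 load 2.2222
2 2 source 1.8519
3 3 load 1.9753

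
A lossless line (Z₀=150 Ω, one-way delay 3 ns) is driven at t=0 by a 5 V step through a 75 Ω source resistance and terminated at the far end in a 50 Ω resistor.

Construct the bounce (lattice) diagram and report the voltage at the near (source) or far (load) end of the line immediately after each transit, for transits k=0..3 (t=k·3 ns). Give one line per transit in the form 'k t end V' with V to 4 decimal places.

Γ_L=-0.500000, Γ_S=-0.333333; launch V₁=5·150/225=3.333333
k=0 src: V=3.3333
k=1 load: inc=3.333333, refl=3.333333·-0.500000=-1.6667; V=0.000000+3.333333+-1.666667=1.6667
k=2 src: inc=-1.666667, refl=-1.666667·-0.333333=0.5556; V=3.333333+-1.666667+0.555556=2.2222
k=3 load: inc=0.555556, refl=0.555556·-0.500000=-0.2778; V=1.666667+0.555556+-0.277778=1.9444

0 0 source 3.3333
1 3 load 1.6667
2 6 source 2.2222
3 9 load 1.9444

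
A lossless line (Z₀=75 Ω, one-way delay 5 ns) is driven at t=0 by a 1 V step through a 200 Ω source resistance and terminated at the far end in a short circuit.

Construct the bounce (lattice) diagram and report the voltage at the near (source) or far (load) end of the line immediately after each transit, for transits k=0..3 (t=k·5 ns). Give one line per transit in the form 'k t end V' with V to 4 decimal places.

0 0 source 0.2727
1 5 load 0.0000
2 10 source -0.1240
3 15 load 0.0000

Γ_L=-1.000000, Γ_S=0.454545; launch V₁=1·75/275=0.272727
k=0 src: V=0.2727
k=1 load: inc=0.272727, refl=0.272727·-1.000000=-0.2727; V=0.000000+0.272727+-0.272727=0.0000
k=2 src: inc=-0.272727, refl=-0.272727·0.454545=-0.1240; V=0.272727+-0.272727+-0.123967=-0.1240
k=3 load: inc=-0.123967, refl=-0.123967·-1.000000=0.1240; V=0.000000+-0.123967+0.123967=0.0000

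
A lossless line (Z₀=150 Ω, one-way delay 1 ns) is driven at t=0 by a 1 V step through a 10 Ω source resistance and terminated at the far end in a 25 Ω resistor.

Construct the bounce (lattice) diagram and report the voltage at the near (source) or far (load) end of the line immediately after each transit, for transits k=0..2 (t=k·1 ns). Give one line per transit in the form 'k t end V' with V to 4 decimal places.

0 0 source 0.9375
1 1 load 0.2679
2 2 source 0.8538

Γ_L=-0.714286, Γ_S=-0.875000; launch V₁=1·150/160=0.937500
k=0 src: V=0.9375
k=1 load: inc=0.937500, refl=0.937500·-0.714286=-0.6696; V=0.000000+0.937500+-0.669643=0.2679
k=2 src: inc=-0.669643, refl=-0.669643·-0.875000=0.5859; V=0.937500+-0.669643+0.585938=0.8538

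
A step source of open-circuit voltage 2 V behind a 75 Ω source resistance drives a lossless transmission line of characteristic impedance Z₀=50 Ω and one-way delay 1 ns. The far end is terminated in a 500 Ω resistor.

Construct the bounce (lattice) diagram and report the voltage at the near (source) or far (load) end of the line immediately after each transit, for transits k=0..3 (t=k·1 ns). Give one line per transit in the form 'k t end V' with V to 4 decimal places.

0 0 source 0.8000
1 1 load 1.4545
2 2 source 1.5855
3 3 load 1.6926

Γ_L=0.818182, Γ_S=0.200000; launch V₁=2·50/125=0.800000
k=0 src: V=0.8000
k=1 load: inc=0.800000, refl=0.800000·0.818182=0.6545; V=0.000000+0.800000+0.654545=1.4545
k=2 src: inc=0.654545, refl=0.654545·0.200000=0.1309; V=0.800000+0.654545+0.130909=1.5855
k=3 load: inc=0.130909, refl=0.130909·0.818182=0.1071; V=1.454545+0.130909+0.107107=1.6926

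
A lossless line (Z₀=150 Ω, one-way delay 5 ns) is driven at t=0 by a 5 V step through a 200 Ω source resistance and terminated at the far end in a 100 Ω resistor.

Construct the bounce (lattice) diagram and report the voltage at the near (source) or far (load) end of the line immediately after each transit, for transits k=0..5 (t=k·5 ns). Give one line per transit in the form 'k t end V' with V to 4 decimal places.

0 0 source 2.1429
1 5 load 1.7143
2 10 source 1.6531
3 15 load 1.6653
4 20 source 1.6671
5 25 load 1.6667

Γ_L=-0.200000, Γ_S=0.142857; launch V₁=5·150/350=2.142857
k=0 src: V=2.1429
k=1 load: inc=2.142857, refl=2.142857·-0.200000=-0.4286; V=0.000000+2.142857+-0.428571=1.7143
k=2 src: inc=-0.428571, refl=-0.428571·0.142857=-0.0612; V=2.142857+-0.428571+-0.061224=1.6531
k=3 load: inc=-0.061224, refl=-0.061224·-0.200000=0.0122; V=1.714286+-0.061224+0.012245=1.6653
k=4 src: inc=0.012245, refl=0.012245·0.142857=0.0017; V=1.653061+0.012245+0.001749=1.6671
k=5 load: inc=0.001749, refl=0.001749·-0.200000=-0.0003; V=1.665306+0.001749+-0.000350=1.6667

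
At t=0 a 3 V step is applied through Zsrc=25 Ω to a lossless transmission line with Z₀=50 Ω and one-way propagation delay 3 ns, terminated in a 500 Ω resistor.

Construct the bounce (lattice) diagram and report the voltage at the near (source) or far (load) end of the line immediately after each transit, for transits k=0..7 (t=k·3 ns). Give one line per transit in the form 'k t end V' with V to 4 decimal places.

0 0 source 2.0000
1 3 load 3.6364
2 6 source 3.0909
3 9 load 2.6446
4 12 source 2.7934
5 15 load 2.9151
6 18 source 2.8745
7 21 load 2.8413

Γ_L=0.818182, Γ_S=-0.333333; launch V₁=3·50/75=2.000000
k=0 src: V=2.0000
k=1 load: inc=2.000000, refl=2.000000·0.818182=1.6364; V=0.000000+2.000000+1.636364=3.6364
k=2 src: inc=1.636364, refl=1.636364·-0.333333=-0.5455; V=2.000000+1.636364+-0.545455=3.0909
k=3 load: inc=-0.545455, refl=-0.545455·0.818182=-0.4463; V=3.636364+-0.545455+-0.446281=2.6446
k=4 src: inc=-0.446281, refl=-0.446281·-0.333333=0.1488; V=3.090909+-0.446281+0.148760=2.7934
k=5 load: inc=0.148760, refl=0.148760·0.818182=0.1217; V=2.644628+0.148760+0.121713=2.9151
k=6 src: inc=0.121713, refl=0.121713·-0.333333=-0.0406; V=2.793388+0.121713+-0.040571=2.8745
k=7 load: inc=-0.040571, refl=-0.040571·0.818182=-0.0332; V=2.915101+-0.040571+-0.033194=2.8413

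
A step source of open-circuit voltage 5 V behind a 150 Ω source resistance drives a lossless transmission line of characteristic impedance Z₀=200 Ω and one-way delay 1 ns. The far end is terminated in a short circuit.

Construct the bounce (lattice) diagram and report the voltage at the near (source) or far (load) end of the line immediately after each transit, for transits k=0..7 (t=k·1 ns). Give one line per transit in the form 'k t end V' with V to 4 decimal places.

Γ_L=-1.000000, Γ_S=-0.142857; launch V₁=5·200/350=2.857143
k=0 src: V=2.8571
k=1 load: inc=2.857143, refl=2.857143·-1.000000=-2.8571; V=0.000000+2.857143+-2.857143=0.0000
k=2 src: inc=-2.857143, refl=-2.857143·-0.142857=0.4082; V=2.857143+-2.857143+0.408163=0.4082
k=3 load: inc=0.408163, refl=0.408163·-1.000000=-0.4082; V=0.000000+0.408163+-0.408163=0.0000
k=4 src: inc=-0.408163, refl=-0.408163·-0.142857=0.0583; V=0.408163+-0.408163+0.058309=0.0583
k=5 load: inc=0.058309, refl=0.058309·-1.000000=-0.0583; V=0.000000+0.058309+-0.058309=0.0000
k=6 src: inc=-0.058309, refl=-0.058309·-0.142857=0.0083; V=0.058309+-0.058309+0.008330=0.0083
k=7 load: inc=0.008330, refl=0.008330·-1.000000=-0.0083; V=0.000000+0.008330+-0.008330=0.0000

0 0 source 2.8571
1 1 load 0.0000
2 2 source 0.4082
3 3 load 0.0000
4 4 source 0.0583
5 5 load 0.0000
6 6 source 0.0083
7 7 load 0.0000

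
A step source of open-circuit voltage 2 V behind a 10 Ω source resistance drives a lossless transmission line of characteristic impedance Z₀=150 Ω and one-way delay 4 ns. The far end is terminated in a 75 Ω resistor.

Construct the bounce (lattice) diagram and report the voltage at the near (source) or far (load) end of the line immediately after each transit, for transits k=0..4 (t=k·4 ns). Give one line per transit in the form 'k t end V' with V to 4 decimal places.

Γ_L=-0.333333, Γ_S=-0.875000; launch V₁=2·150/160=1.875000
k=0 src: V=1.8750
k=1 load: inc=1.875000, refl=1.875000·-0.333333=-0.6250; V=0.000000+1.875000+-0.625000=1.2500
k=2 src: inc=-0.625000, refl=-0.625000·-0.875000=0.5469; V=1.875000+-0.625000+0.546875=1.7969
k=3 load: inc=0.546875, refl=0.546875·-0.333333=-0.1823; V=1.250000+0.546875+-0.182292=1.6146
k=4 src: inc=-0.182292, refl=-0.182292·-0.875000=0.1595; V=1.796875+-0.182292+0.159505=1.7741

0 0 source 1.8750
1 4 load 1.2500
2 8 source 1.7969
3 12 load 1.6146
4 16 source 1.7741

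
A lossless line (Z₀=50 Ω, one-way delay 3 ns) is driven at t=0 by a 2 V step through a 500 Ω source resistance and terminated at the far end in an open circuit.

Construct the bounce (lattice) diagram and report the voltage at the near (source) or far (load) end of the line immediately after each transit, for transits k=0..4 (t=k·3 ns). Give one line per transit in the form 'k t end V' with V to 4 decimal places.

Γ_L=1.000000, Γ_S=0.818182; launch V₁=2·50/550=0.181818
k=0 src: V=0.1818
k=1 load: inc=0.181818, refl=0.181818·1.000000=0.1818; V=0.000000+0.181818+0.181818=0.3636
k=2 src: inc=0.181818, refl=0.181818·0.818182=0.1488; V=0.181818+0.181818+0.148760=0.5124
k=3 load: inc=0.148760, refl=0.148760·1.000000=0.1488; V=0.363636+0.148760+0.148760=0.6612
k=4 src: inc=0.148760, refl=0.148760·0.818182=0.1217; V=0.512397+0.148760+0.121713=0.7829

0 0 source 0.1818
1 3 load 0.3636
2 6 source 0.5124
3 9 load 0.6612
4 12 source 0.7829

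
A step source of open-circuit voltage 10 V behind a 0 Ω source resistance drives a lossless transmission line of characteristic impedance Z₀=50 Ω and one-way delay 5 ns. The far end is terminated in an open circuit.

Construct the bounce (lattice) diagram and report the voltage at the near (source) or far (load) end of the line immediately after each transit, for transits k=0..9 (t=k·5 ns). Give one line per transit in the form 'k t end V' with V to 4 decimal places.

0 0 source 10.0000
1 5 load 20.0000
2 10 source 10.0000
3 15 load 0.0000
4 20 source 10.0000
5 25 load 20.0000
6 30 source 10.0000
7 35 load 0.0000
8 40 source 10.0000
9 45 load 20.0000

Γ_L=1.000000, Γ_S=-1.000000; launch V₁=10·50/50=10.000000
k=0 src: V=10.0000
k=1 load: inc=10.000000, refl=10.000000·1.000000=10.0000; V=0.000000+10.000000+10.000000=20.0000
k=2 src: inc=10.000000, refl=10.000000·-1.000000=-10.0000; V=10.000000+10.000000+-10.000000=10.0000
k=3 load: inc=-10.000000, refl=-10.000000·1.000000=-10.0000; V=20.000000+-10.000000+-10.000000=0.0000
k=4 src: inc=-10.000000, refl=-10.000000·-1.000000=10.0000; V=10.000000+-10.000000+10.000000=10.0000
k=5 load: inc=10.000000, refl=10.000000·1.000000=10.0000; V=0.000000+10.000000+10.000000=20.0000
k=6 src: inc=10.000000, refl=10.000000·-1.000000=-10.0000; V=10.000000+10.000000+-10.000000=10.0000
k=7 load: inc=-10.000000, refl=-10.000000·1.000000=-10.0000; V=20.000000+-10.000000+-10.000000=0.0000
k=8 src: inc=-10.000000, refl=-10.000000·-1.000000=10.0000; V=10.000000+-10.000000+10.000000=10.0000
k=9 load: inc=10.000000, refl=10.000000·1.000000=10.0000; V=0.000000+10.000000+10.000000=20.0000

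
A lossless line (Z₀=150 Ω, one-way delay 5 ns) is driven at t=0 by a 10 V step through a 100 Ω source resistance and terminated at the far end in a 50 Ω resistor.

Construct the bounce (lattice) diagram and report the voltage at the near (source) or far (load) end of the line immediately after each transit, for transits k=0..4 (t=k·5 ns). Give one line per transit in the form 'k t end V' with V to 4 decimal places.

0 0 source 6.0000
1 5 load 3.0000
2 10 source 3.6000
3 15 load 3.3000
4 20 source 3.3600

Γ_L=-0.500000, Γ_S=-0.200000; launch V₁=10·150/250=6.000000
k=0 src: V=6.0000
k=1 load: inc=6.000000, refl=6.000000·-0.500000=-3.0000; V=0.000000+6.000000+-3.000000=3.0000
k=2 src: inc=-3.000000, refl=-3.000000·-0.200000=0.6000; V=6.000000+-3.000000+0.600000=3.6000
k=3 load: inc=0.600000, refl=0.600000·-0.500000=-0.3000; V=3.000000+0.600000+-0.300000=3.3000
k=4 src: inc=-0.300000, refl=-0.300000·-0.200000=0.0600; V=3.600000+-0.300000+0.060000=3.3600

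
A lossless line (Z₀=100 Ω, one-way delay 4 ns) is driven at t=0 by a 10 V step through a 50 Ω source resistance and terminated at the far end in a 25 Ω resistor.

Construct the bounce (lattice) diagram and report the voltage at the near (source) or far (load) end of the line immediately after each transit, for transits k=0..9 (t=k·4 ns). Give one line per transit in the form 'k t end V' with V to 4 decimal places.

0 0 source 6.6667
1 4 load 2.6667
2 8 source 4.0000
3 12 load 3.2000
4 16 source 3.4667
5 20 load 3.3067
6 24 source 3.3600
7 28 load 3.3280
8 32 source 3.3387
9 36 load 3.3323

Γ_L=-0.600000, Γ_S=-0.333333; launch V₁=10·100/150=6.666667
k=0 src: V=6.6667
k=1 load: inc=6.666667, refl=6.666667·-0.600000=-4.0000; V=0.000000+6.666667+-4.000000=2.6667
k=2 src: inc=-4.000000, refl=-4.000000·-0.333333=1.3333; V=6.666667+-4.000000+1.333333=4.0000
k=3 load: inc=1.333333, refl=1.333333·-0.600000=-0.8000; V=2.666667+1.333333+-0.800000=3.2000
k=4 src: inc=-0.800000, refl=-0.800000·-0.333333=0.2667; V=4.000000+-0.800000+0.266667=3.4667
k=5 load: inc=0.266667, refl=0.266667·-0.600000=-0.1600; V=3.200000+0.266667+-0.160000=3.3067
k=6 src: inc=-0.160000, refl=-0.160000·-0.333333=0.0533; V=3.466667+-0.160000+0.053333=3.3600
k=7 load: inc=0.053333, refl=0.053333·-0.600000=-0.0320; V=3.306667+0.053333+-0.032000=3.3280
k=8 src: inc=-0.032000, refl=-0.032000·-0.333333=0.0107; V=3.360000+-0.032000+0.010667=3.3387
k=9 load: inc=0.010667, refl=0.010667·-0.600000=-0.0064; V=3.328000+0.010667+-0.006400=3.3323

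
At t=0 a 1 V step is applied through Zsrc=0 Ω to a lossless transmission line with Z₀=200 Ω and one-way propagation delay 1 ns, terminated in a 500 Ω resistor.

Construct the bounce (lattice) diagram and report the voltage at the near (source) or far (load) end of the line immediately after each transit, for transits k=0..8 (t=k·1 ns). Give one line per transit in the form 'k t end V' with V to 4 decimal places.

Γ_L=0.428571, Γ_S=-1.000000; launch V₁=1·200/200=1.000000
k=0 src: V=1.0000
k=1 load: inc=1.000000, refl=1.000000·0.428571=0.4286; V=0.000000+1.000000+0.428571=1.4286
k=2 src: inc=0.428571, refl=0.428571·-1.000000=-0.4286; V=1.000000+0.428571+-0.428571=1.0000
k=3 load: inc=-0.428571, refl=-0.428571·0.428571=-0.1837; V=1.428571+-0.428571+-0.183673=0.8163
k=4 src: inc=-0.183673, refl=-0.183673·-1.000000=0.1837; V=1.000000+-0.183673+0.183673=1.0000
k=5 load: inc=0.183673, refl=0.183673·0.428571=0.0787; V=0.816327+0.183673+0.078717=1.0787
k=6 src: inc=0.078717, refl=0.078717·-1.000000=-0.0787; V=1.000000+0.078717+-0.078717=1.0000
k=7 load: inc=-0.078717, refl=-0.078717·0.428571=-0.0337; V=1.078717+-0.078717+-0.033736=0.9663
k=8 src: inc=-0.033736, refl=-0.033736·-1.000000=0.0337; V=1.000000+-0.033736+0.033736=1.0000

0 0 source 1.0000
1 1 load 1.4286
2 2 source 1.0000
3 3 load 0.8163
4 4 source 1.0000
5 5 load 1.0787
6 6 source 1.0000
7 7 load 0.9663
8 8 source 1.0000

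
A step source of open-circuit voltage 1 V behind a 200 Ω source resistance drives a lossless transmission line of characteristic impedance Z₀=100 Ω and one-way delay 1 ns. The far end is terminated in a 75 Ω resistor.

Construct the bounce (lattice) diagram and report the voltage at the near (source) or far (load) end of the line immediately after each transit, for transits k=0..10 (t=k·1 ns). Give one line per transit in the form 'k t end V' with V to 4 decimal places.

0 0 source 0.3333
1 1 load 0.2857
2 2 source 0.2698
3 3 load 0.2721
4 4 source 0.2729
5 5 load 0.2728
6 6 source 0.2727
7 7 load 0.2727
8 8 source 0.2727
9 9 load 0.2727
10 10 source 0.2727

Γ_L=-0.142857, Γ_S=0.333333; launch V₁=1·100/300=0.333333
k=0 src: V=0.3333
k=1 load: inc=0.333333, refl=0.333333·-0.142857=-0.0476; V=0.000000+0.333333+-0.047619=0.2857
k=2 src: inc=-0.047619, refl=-0.047619·0.333333=-0.0159; V=0.333333+-0.047619+-0.015873=0.2698
k=3 load: inc=-0.015873, refl=-0.015873·-0.142857=0.0023; V=0.285714+-0.015873+0.002268=0.2721
k=4 src: inc=0.002268, refl=0.002268·0.333333=0.0008; V=0.269841+0.002268+0.000756=0.2729
k=5 load: inc=0.000756, refl=0.000756·-0.142857=-0.0001; V=0.272109+0.000756+-0.000108=0.2728
k=6 src: inc=-0.000108, refl=-0.000108·0.333333=-0.0000; V=0.272865+-0.000108+-0.000036=0.2727
k=7 load: inc=-0.000036, refl=-0.000036·-0.142857=0.0000; V=0.272757+-0.000036+0.000005=0.2727
k=8 src: inc=0.000005, refl=0.000005·0.333333=0.0000; V=0.272721+0.000005+0.000002=0.2727
k=9 load: inc=0.000002, refl=0.000002·-0.142857=-0.0000; V=0.272726+0.000002+-0.000000=0.2727
k=10 src: inc=-0.000000, refl=-0.000000·0.333333=-0.0000; V=0.272728+-0.000000+-0.000000=0.2727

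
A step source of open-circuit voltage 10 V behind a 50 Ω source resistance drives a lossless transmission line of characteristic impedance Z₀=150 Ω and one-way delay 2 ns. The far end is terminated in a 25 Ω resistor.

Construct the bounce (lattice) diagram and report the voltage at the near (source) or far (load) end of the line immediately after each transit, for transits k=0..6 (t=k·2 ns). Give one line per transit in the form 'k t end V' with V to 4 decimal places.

0 0 source 7.5000
1 2 load 2.1429
2 4 source 4.8214
3 6 load 2.9082
4 8 source 3.8648
5 10 load 3.1815
6 12 source 3.5231

Γ_L=-0.714286, Γ_S=-0.500000; launch V₁=10·150/200=7.500000
k=0 src: V=7.5000
k=1 load: inc=7.500000, refl=7.500000·-0.714286=-5.3571; V=0.000000+7.500000+-5.357143=2.1429
k=2 src: inc=-5.357143, refl=-5.357143·-0.500000=2.6786; V=7.500000+-5.357143+2.678571=4.8214
k=3 load: inc=2.678571, refl=2.678571·-0.714286=-1.9133; V=2.142857+2.678571+-1.913265=2.9082
k=4 src: inc=-1.913265, refl=-1.913265·-0.500000=0.9566; V=4.821429+-1.913265+0.956633=3.8648
k=5 load: inc=0.956633, refl=0.956633·-0.714286=-0.6833; V=2.908163+0.956633+-0.683309=3.1815
k=6 src: inc=-0.683309, refl=-0.683309·-0.500000=0.3417; V=3.864796+-0.683309+0.341655=3.5231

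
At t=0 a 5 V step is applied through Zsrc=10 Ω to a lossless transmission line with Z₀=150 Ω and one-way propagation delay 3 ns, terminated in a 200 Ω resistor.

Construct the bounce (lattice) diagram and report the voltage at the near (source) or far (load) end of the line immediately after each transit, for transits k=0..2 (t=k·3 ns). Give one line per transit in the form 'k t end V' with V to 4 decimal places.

Γ_L=0.142857, Γ_S=-0.875000; launch V₁=5·150/160=4.687500
k=0 src: V=4.6875
k=1 load: inc=4.687500, refl=4.687500·0.142857=0.6696; V=0.000000+4.687500+0.669643=5.3571
k=2 src: inc=0.669643, refl=0.669643·-0.875000=-0.5859; V=4.687500+0.669643+-0.585938=4.7712

0 0 source 4.6875
1 3 load 5.3571
2 6 source 4.7712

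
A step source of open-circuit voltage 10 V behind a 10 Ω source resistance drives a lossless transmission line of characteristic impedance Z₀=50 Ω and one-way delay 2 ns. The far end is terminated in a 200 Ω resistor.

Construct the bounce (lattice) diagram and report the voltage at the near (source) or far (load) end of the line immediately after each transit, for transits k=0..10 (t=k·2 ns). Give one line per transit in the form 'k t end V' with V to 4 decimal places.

0 0 source 8.3333
1 2 load 13.3333
2 4 source 10.0000
3 6 load 8.0000
4 8 source 9.3333
5 10 load 10.1333
6 12 source 9.6000
7 14 load 9.2800
8 16 source 9.4933
9 18 load 9.6213
10 20 source 9.5360

Γ_L=0.600000, Γ_S=-0.666667; launch V₁=10·50/60=8.333333
k=0 src: V=8.3333
k=1 load: inc=8.333333, refl=8.333333·0.600000=5.0000; V=0.000000+8.333333+5.000000=13.3333
k=2 src: inc=5.000000, refl=5.000000·-0.666667=-3.3333; V=8.333333+5.000000+-3.333333=10.0000
k=3 load: inc=-3.333333, refl=-3.333333·0.600000=-2.0000; V=13.333333+-3.333333+-2.000000=8.0000
k=4 src: inc=-2.000000, refl=-2.000000·-0.666667=1.3333; V=10.000000+-2.000000+1.333333=9.3333
k=5 load: inc=1.333333, refl=1.333333·0.600000=0.8000; V=8.000000+1.333333+0.800000=10.1333
k=6 src: inc=0.800000, refl=0.800000·-0.666667=-0.5333; V=9.333333+0.800000+-0.533333=9.6000
k=7 load: inc=-0.533333, refl=-0.533333·0.600000=-0.3200; V=10.133333+-0.533333+-0.320000=9.2800
k=8 src: inc=-0.320000, refl=-0.320000·-0.666667=0.2133; V=9.600000+-0.320000+0.213333=9.4933
k=9 load: inc=0.213333, refl=0.213333·0.600000=0.1280; V=9.280000+0.213333+0.128000=9.6213
k=10 src: inc=0.128000, refl=0.128000·-0.666667=-0.0853; V=9.493333+0.128000+-0.085333=9.5360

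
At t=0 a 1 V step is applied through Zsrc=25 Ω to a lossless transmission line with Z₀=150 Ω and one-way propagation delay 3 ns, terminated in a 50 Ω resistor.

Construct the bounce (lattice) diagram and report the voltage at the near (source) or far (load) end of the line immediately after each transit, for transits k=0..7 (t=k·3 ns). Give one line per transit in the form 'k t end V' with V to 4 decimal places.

0 0 source 0.8571
1 3 load 0.4286
2 6 source 0.7347
3 9 load 0.5816
4 12 source 0.6910
5 15 load 0.6363
6 18 source 0.6753
7 21 load 0.6558

Γ_L=-0.500000, Γ_S=-0.714286; launch V₁=1·150/175=0.857143
k=0 src: V=0.8571
k=1 load: inc=0.857143, refl=0.857143·-0.500000=-0.4286; V=0.000000+0.857143+-0.428571=0.4286
k=2 src: inc=-0.428571, refl=-0.428571·-0.714286=0.3061; V=0.857143+-0.428571+0.306122=0.7347
k=3 load: inc=0.306122, refl=0.306122·-0.500000=-0.1531; V=0.428571+0.306122+-0.153061=0.5816
k=4 src: inc=-0.153061, refl=-0.153061·-0.714286=0.1093; V=0.734694+-0.153061+0.109329=0.6910
k=5 load: inc=0.109329, refl=0.109329·-0.500000=-0.0547; V=0.581633+0.109329+-0.054665=0.6363
k=6 src: inc=-0.054665, refl=-0.054665·-0.714286=0.0390; V=0.690962+-0.054665+0.039046=0.6753
k=7 load: inc=0.039046, refl=0.039046·-0.500000=-0.0195; V=0.636297+0.039046+-0.019523=0.6558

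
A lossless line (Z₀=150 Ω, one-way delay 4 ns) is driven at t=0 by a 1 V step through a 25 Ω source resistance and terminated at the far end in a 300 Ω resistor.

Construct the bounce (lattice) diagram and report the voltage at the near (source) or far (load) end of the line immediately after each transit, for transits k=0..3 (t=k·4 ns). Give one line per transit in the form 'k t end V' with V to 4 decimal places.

Γ_L=0.333333, Γ_S=-0.714286; launch V₁=1·150/175=0.857143
k=0 src: V=0.8571
k=1 load: inc=0.857143, refl=0.857143·0.333333=0.2857; V=0.000000+0.857143+0.285714=1.1429
k=2 src: inc=0.285714, refl=0.285714·-0.714286=-0.2041; V=0.857143+0.285714+-0.204082=0.9388
k=3 load: inc=-0.204082, refl=-0.204082·0.333333=-0.0680; V=1.142857+-0.204082+-0.068027=0.8707

0 0 source 0.8571
1 4 load 1.1429
2 8 source 0.9388
3 12 load 0.8707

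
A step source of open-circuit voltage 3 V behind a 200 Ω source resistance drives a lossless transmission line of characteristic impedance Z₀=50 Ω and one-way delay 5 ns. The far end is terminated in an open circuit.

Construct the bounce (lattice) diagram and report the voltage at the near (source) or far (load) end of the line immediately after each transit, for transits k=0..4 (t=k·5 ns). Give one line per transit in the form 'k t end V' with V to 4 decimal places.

Γ_L=1.000000, Γ_S=0.600000; launch V₁=3·50/250=0.600000
k=0 src: V=0.6000
k=1 load: inc=0.600000, refl=0.600000·1.000000=0.6000; V=0.000000+0.600000+0.600000=1.2000
k=2 src: inc=0.600000, refl=0.600000·0.600000=0.3600; V=0.600000+0.600000+0.360000=1.5600
k=3 load: inc=0.360000, refl=0.360000·1.000000=0.3600; V=1.200000+0.360000+0.360000=1.9200
k=4 src: inc=0.360000, refl=0.360000·0.600000=0.2160; V=1.560000+0.360000+0.216000=2.1360

0 0 source 0.6000
1 5 load 1.2000
2 10 source 1.5600
3 15 load 1.9200
4 20 source 2.1360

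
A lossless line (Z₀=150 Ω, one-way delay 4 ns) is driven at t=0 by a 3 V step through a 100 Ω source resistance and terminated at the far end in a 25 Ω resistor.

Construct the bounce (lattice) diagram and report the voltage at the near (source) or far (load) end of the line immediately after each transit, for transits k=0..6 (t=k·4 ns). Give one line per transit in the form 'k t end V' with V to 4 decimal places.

0 0 source 1.8000
1 4 load 0.5143
2 8 source 0.7714
3 12 load 0.5878
4 16 source 0.6245
5 20 load 0.5983
6 24 source 0.6035

Γ_L=-0.714286, Γ_S=-0.200000; launch V₁=3·150/250=1.800000
k=0 src: V=1.8000
k=1 load: inc=1.800000, refl=1.800000·-0.714286=-1.2857; V=0.000000+1.800000+-1.285714=0.5143
k=2 src: inc=-1.285714, refl=-1.285714·-0.200000=0.2571; V=1.800000+-1.285714+0.257143=0.7714
k=3 load: inc=0.257143, refl=0.257143·-0.714286=-0.1837; V=0.514286+0.257143+-0.183673=0.5878
k=4 src: inc=-0.183673, refl=-0.183673·-0.200000=0.0367; V=0.771429+-0.183673+0.036735=0.6245
k=5 load: inc=0.036735, refl=0.036735·-0.714286=-0.0262; V=0.587755+0.036735+-0.026239=0.5983
k=6 src: inc=-0.026239, refl=-0.026239·-0.200000=0.0052; V=0.624490+-0.026239+0.005248=0.6035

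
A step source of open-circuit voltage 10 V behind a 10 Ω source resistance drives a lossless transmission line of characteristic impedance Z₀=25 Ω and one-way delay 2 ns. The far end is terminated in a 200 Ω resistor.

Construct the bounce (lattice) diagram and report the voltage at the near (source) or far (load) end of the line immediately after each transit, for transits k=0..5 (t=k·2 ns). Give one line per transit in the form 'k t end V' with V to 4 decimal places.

0 0 source 7.1429
1 2 load 12.6984
2 4 source 10.3175
3 6 load 8.4656
4 8 source 9.2593
5 10 load 9.8765

Γ_L=0.777778, Γ_S=-0.428571; launch V₁=10·25/35=7.142857
k=0 src: V=7.1429
k=1 load: inc=7.142857, refl=7.142857·0.777778=5.5556; V=0.000000+7.142857+5.555556=12.6984
k=2 src: inc=5.555556, refl=5.555556·-0.428571=-2.3810; V=7.142857+5.555556+-2.380952=10.3175
k=3 load: inc=-2.380952, refl=-2.380952·0.777778=-1.8519; V=12.698413+-2.380952+-1.851852=8.4656
k=4 src: inc=-1.851852, refl=-1.851852·-0.428571=0.7937; V=10.317460+-1.851852+0.793651=9.2593
k=5 load: inc=0.793651, refl=0.793651·0.777778=0.6173; V=8.465608+0.793651+0.617284=9.8765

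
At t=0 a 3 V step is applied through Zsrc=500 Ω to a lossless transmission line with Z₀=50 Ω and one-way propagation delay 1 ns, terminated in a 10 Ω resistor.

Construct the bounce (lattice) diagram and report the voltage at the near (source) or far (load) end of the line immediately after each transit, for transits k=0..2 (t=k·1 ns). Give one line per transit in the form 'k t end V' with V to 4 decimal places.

Γ_L=-0.666667, Γ_S=0.818182; launch V₁=3·50/550=0.272727
k=0 src: V=0.2727
k=1 load: inc=0.272727, refl=0.272727·-0.666667=-0.1818; V=0.000000+0.272727+-0.181818=0.0909
k=2 src: inc=-0.181818, refl=-0.181818·0.818182=-0.1488; V=0.272727+-0.181818+-0.148760=-0.0579

0 0 source 0.2727
1 1 load 0.0909
2 2 source -0.0579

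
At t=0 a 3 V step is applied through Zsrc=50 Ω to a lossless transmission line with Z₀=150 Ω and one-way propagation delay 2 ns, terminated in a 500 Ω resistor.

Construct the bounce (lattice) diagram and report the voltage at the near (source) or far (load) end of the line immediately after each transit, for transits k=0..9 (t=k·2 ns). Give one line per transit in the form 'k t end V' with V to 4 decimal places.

0 0 source 2.2500
1 2 load 3.4615
2 4 source 2.8558
3 6 load 2.5296
4 8 source 2.6927
5 10 load 2.7805
6 12 source 2.7366
7 14 load 2.7129
8 16 source 2.7248
9 18 load 2.7311

Γ_L=0.538462, Γ_S=-0.500000; launch V₁=3·150/200=2.250000
k=0 src: V=2.2500
k=1 load: inc=2.250000, refl=2.250000·0.538462=1.2115; V=0.000000+2.250000+1.211538=3.4615
k=2 src: inc=1.211538, refl=1.211538·-0.500000=-0.6058; V=2.250000+1.211538+-0.605769=2.8558
k=3 load: inc=-0.605769, refl=-0.605769·0.538462=-0.3262; V=3.461538+-0.605769+-0.326183=2.5296
k=4 src: inc=-0.326183, refl=-0.326183·-0.500000=0.1631; V=2.855769+-0.326183+0.163092=2.6927
k=5 load: inc=0.163092, refl=0.163092·0.538462=0.0878; V=2.529586+0.163092+0.087819=2.7805
k=6 src: inc=0.087819, refl=0.087819·-0.500000=-0.0439; V=2.692678+0.087819+-0.043909=2.7366
k=7 load: inc=-0.043909, refl=-0.043909·0.538462=-0.0236; V=2.780496+-0.043909+-0.023643=2.7129
k=8 src: inc=-0.023643, refl=-0.023643·-0.500000=0.0118; V=2.736587+-0.023643+0.011822=2.7248
k=9 load: inc=0.011822, refl=0.011822·0.538462=0.0064; V=2.712943+0.011822+0.006366=2.7311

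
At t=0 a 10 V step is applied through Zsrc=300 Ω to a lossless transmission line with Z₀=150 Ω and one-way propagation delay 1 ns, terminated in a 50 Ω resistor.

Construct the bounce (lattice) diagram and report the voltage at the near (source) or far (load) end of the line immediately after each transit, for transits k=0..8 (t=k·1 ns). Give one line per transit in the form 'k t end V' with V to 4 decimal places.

Γ_L=-0.500000, Γ_S=0.333333; launch V₁=10·150/450=3.333333
k=0 src: V=3.3333
k=1 load: inc=3.333333, refl=3.333333·-0.500000=-1.6667; V=0.000000+3.333333+-1.666667=1.6667
k=2 src: inc=-1.666667, refl=-1.666667·0.333333=-0.5556; V=3.333333+-1.666667+-0.555556=1.1111
k=3 load: inc=-0.555556, refl=-0.555556·-0.500000=0.2778; V=1.666667+-0.555556+0.277778=1.3889
k=4 src: inc=0.277778, refl=0.277778·0.333333=0.0926; V=1.111111+0.277778+0.092593=1.4815
k=5 load: inc=0.092593, refl=0.092593·-0.500000=-0.0463; V=1.388889+0.092593+-0.046296=1.4352
k=6 src: inc=-0.046296, refl=-0.046296·0.333333=-0.0154; V=1.481481+-0.046296+-0.015432=1.4198
k=7 load: inc=-0.015432, refl=-0.015432·-0.500000=0.0077; V=1.435185+-0.015432+0.007716=1.4275
k=8 src: inc=0.007716, refl=0.007716·0.333333=0.0026; V=1.419753+0.007716+0.002572=1.4300

0 0 source 3.3333
1 1 load 1.6667
2 2 source 1.1111
3 3 load 1.3889
4 4 source 1.4815
5 5 load 1.4352
6 6 source 1.4198
7 7 load 1.4275
8 8 source 1.4300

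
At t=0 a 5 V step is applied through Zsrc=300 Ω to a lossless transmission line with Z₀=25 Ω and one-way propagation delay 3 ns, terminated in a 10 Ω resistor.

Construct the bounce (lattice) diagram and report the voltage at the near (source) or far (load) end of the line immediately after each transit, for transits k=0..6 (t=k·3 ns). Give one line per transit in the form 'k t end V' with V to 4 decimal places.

0 0 source 0.3846
1 3 load 0.2198
2 6 source 0.0803
3 9 load 0.1401
4 12 source 0.1907
5 15 load 0.1690
6 18 source 0.1506

Γ_L=-0.428571, Γ_S=0.846154; launch V₁=5·25/325=0.384615
k=0 src: V=0.3846
k=1 load: inc=0.384615, refl=0.384615·-0.428571=-0.1648; V=0.000000+0.384615+-0.164835=0.2198
k=2 src: inc=-0.164835, refl=-0.164835·0.846154=-0.1395; V=0.384615+-0.164835+-0.139476=0.0803
k=3 load: inc=-0.139476, refl=-0.139476·-0.428571=0.0598; V=0.219780+-0.139476+0.059775=0.1401
k=4 src: inc=0.059775, refl=0.059775·0.846154=0.0506; V=0.080304+0.059775+0.050579=0.1907
k=5 load: inc=0.050579, refl=0.050579·-0.428571=-0.0217; V=0.140080+0.050579+-0.021677=0.1690
k=6 src: inc=-0.021677, refl=-0.021677·0.846154=-0.0183; V=0.190659+-0.021677+-0.018342=0.1506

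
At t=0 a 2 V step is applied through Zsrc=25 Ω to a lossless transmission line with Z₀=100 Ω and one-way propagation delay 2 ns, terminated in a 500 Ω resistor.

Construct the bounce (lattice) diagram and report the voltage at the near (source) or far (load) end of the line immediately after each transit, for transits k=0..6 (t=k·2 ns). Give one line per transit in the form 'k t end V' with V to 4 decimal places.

0 0 source 1.6000
1 2 load 2.6667
2 4 source 2.0267
3 6 load 1.6000
4 8 source 1.8560
5 10 load 2.0267
6 12 source 1.9243

Γ_L=0.666667, Γ_S=-0.600000; launch V₁=2·100/125=1.600000
k=0 src: V=1.6000
k=1 load: inc=1.600000, refl=1.600000·0.666667=1.0667; V=0.000000+1.600000+1.066667=2.6667
k=2 src: inc=1.066667, refl=1.066667·-0.600000=-0.6400; V=1.600000+1.066667+-0.640000=2.0267
k=3 load: inc=-0.640000, refl=-0.640000·0.666667=-0.4267; V=2.666667+-0.640000+-0.426667=1.6000
k=4 src: inc=-0.426667, refl=-0.426667·-0.600000=0.2560; V=2.026667+-0.426667+0.256000=1.8560
k=5 load: inc=0.256000, refl=0.256000·0.666667=0.1707; V=1.600000+0.256000+0.170667=2.0267
k=6 src: inc=0.170667, refl=0.170667·-0.600000=-0.1024; V=1.856000+0.170667+-0.102400=1.9243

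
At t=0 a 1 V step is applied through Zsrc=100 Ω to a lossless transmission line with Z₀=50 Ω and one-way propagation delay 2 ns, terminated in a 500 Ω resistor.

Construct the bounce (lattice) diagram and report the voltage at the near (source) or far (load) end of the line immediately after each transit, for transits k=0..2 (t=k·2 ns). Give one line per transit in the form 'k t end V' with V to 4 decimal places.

0 0 source 0.3333
1 2 load 0.6061
2 4 source 0.6970

Γ_L=0.818182, Γ_S=0.333333; launch V₁=1·50/150=0.333333
k=0 src: V=0.3333
k=1 load: inc=0.333333, refl=0.333333·0.818182=0.2727; V=0.000000+0.333333+0.272727=0.6061
k=2 src: inc=0.272727, refl=0.272727·0.333333=0.0909; V=0.333333+0.272727+0.090909=0.6970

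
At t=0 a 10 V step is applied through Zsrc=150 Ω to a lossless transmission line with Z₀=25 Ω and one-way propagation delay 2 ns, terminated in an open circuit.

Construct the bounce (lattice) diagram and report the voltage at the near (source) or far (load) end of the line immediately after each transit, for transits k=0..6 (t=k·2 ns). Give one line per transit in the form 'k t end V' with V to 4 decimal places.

0 0 source 1.4286
1 2 load 2.8571
2 4 source 3.8776
3 6 load 4.8980
4 8 source 5.6268
5 10 load 6.3557
6 12 source 6.8763

Γ_L=1.000000, Γ_S=0.714286; launch V₁=10·25/175=1.428571
k=0 src: V=1.4286
k=1 load: inc=1.428571, refl=1.428571·1.000000=1.4286; V=0.000000+1.428571+1.428571=2.8571
k=2 src: inc=1.428571, refl=1.428571·0.714286=1.0204; V=1.428571+1.428571+1.020408=3.8776
k=3 load: inc=1.020408, refl=1.020408·1.000000=1.0204; V=2.857143+1.020408+1.020408=4.8980
k=4 src: inc=1.020408, refl=1.020408·0.714286=0.7289; V=3.877551+1.020408+0.728863=5.6268
k=5 load: inc=0.728863, refl=0.728863·1.000000=0.7289; V=4.897959+0.728863+0.728863=6.3557
k=6 src: inc=0.728863, refl=0.728863·0.714286=0.5206; V=5.626822+0.728863+0.520616=6.8763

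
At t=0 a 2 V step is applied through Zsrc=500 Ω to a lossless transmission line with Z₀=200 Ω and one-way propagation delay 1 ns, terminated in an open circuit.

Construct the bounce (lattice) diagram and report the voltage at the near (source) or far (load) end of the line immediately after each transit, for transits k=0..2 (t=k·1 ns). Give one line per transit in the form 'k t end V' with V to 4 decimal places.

Γ_L=1.000000, Γ_S=0.428571; launch V₁=2·200/700=0.571429
k=0 src: V=0.5714
k=1 load: inc=0.571429, refl=0.571429·1.000000=0.5714; V=0.000000+0.571429+0.571429=1.1429
k=2 src: inc=0.571429, refl=0.571429·0.428571=0.2449; V=0.571429+0.571429+0.244898=1.3878

0 0 source 0.5714
1 1 load 1.1429
2 2 source 1.3878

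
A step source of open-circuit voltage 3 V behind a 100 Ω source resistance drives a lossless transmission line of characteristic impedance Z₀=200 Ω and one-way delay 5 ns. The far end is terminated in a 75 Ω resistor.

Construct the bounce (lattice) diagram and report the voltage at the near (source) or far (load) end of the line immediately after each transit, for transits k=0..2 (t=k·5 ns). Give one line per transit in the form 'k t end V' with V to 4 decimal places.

0 0 source 2.0000
1 5 load 1.0909
2 10 source 1.3939

Γ_L=-0.454545, Γ_S=-0.333333; launch V₁=3·200/300=2.000000
k=0 src: V=2.0000
k=1 load: inc=2.000000, refl=2.000000·-0.454545=-0.9091; V=0.000000+2.000000+-0.909091=1.0909
k=2 src: inc=-0.909091, refl=-0.909091·-0.333333=0.3030; V=2.000000+-0.909091+0.303030=1.3939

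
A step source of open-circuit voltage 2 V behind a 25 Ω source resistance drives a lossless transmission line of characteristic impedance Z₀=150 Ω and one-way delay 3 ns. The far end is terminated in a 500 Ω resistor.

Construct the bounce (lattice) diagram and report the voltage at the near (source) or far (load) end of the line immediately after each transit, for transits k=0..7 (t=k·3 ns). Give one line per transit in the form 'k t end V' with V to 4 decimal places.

0 0 source 1.7143
1 3 load 2.6374
2 6 source 1.9780
3 9 load 1.6230
4 12 source 1.8766
5 15 load 2.0131
6 18 source 1.9156
7 21 load 1.8631

Γ_L=0.538462, Γ_S=-0.714286; launch V₁=2·150/175=1.714286
k=0 src: V=1.7143
k=1 load: inc=1.714286, refl=1.714286·0.538462=0.9231; V=0.000000+1.714286+0.923077=2.6374
k=2 src: inc=0.923077, refl=0.923077·-0.714286=-0.6593; V=1.714286+0.923077+-0.659341=1.9780
k=3 load: inc=-0.659341, refl=-0.659341·0.538462=-0.3550; V=2.637363+-0.659341+-0.355030=1.6230
k=4 src: inc=-0.355030, refl=-0.355030·-0.714286=0.2536; V=1.978022+-0.355030+0.253593=1.8766
k=5 load: inc=0.253593, refl=0.253593·0.538462=0.1365; V=1.622992+0.253593+0.136550=2.0131
k=6 src: inc=0.136550, refl=0.136550·-0.714286=-0.0975; V=1.876585+0.136550+-0.097536=1.9156
k=7 load: inc=-0.097536, refl=-0.097536·0.538462=-0.0525; V=2.013135+-0.097536+-0.052519=1.8631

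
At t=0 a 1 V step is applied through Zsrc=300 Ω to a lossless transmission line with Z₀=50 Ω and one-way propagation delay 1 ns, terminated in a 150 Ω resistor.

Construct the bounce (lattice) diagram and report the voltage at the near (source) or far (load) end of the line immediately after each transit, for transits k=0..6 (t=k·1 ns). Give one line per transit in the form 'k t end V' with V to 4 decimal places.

Γ_L=0.500000, Γ_S=0.714286; launch V₁=1·50/350=0.142857
k=0 src: V=0.1429
k=1 load: inc=0.142857, refl=0.142857·0.500000=0.0714; V=0.000000+0.142857+0.071429=0.2143
k=2 src: inc=0.071429, refl=0.071429·0.714286=0.0510; V=0.142857+0.071429+0.051020=0.2653
k=3 load: inc=0.051020, refl=0.051020·0.500000=0.0255; V=0.214286+0.051020+0.025510=0.2908
k=4 src: inc=0.025510, refl=0.025510·0.714286=0.0182; V=0.265306+0.025510+0.018222=0.3090
k=5 load: inc=0.018222, refl=0.018222·0.500000=0.0091; V=0.290816+0.018222+0.009111=0.3181
k=6 src: inc=0.009111, refl=0.009111·0.714286=0.0065; V=0.309038+0.009111+0.006508=0.3247

0 0 source 0.1429
1 1 load 0.2143
2 2 source 0.2653
3 3 load 0.2908
4 4 source 0.3090
5 5 load 0.3181
6 6 source 0.3247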